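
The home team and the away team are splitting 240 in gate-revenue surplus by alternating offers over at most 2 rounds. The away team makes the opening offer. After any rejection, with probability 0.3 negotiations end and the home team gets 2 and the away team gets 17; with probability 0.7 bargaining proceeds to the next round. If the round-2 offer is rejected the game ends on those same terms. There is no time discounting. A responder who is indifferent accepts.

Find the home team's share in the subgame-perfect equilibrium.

By backward induction:
Round 2 (the home team proposes): the away team gets 17 if talks fail, so the home team offers 17 and keeps 223.
Round 1 (the away team proposes): rejecting gives the home team an expected 0.7 × 223 + 0.3 × 2 = 156.7. The away team offers 156.7 and keeps 240 − 156.7 = 83.3.

156.7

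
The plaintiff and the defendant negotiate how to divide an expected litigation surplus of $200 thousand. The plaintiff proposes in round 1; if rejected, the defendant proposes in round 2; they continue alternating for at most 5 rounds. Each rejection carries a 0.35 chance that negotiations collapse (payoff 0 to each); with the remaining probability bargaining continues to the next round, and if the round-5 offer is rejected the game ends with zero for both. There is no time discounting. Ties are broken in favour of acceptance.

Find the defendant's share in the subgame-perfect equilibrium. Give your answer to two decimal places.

Round 5 (the plaintiff proposes): the defendant will accept anything ≥ 0, so the plaintiff offers 0 and keeps 200.
Round 4 (the defendant proposes): rejecting gives the plaintiff an expected 0.65 × 200 = 130; the defendant offers that and keeps 70.
Round 3 (the plaintiff proposes): rejecting gives the defendant an expected 0.65 × 70 = 45.5. The plaintiff offers 45.5 and keeps 200 − 45.5 = 154.5.
Round 2 (the defendant proposes): rejecting gives the plaintiff an expected 0.65 × 154.5 = 100.425; the defendant offers that and keeps 99.575.
Round 1 (the plaintiff proposes): rejecting gives the defendant an expected 0.65 × 99.575 = 64.72375. The plaintiff offers 64.72375 and keeps 200 − 64.72375 = 135.27625.

64.72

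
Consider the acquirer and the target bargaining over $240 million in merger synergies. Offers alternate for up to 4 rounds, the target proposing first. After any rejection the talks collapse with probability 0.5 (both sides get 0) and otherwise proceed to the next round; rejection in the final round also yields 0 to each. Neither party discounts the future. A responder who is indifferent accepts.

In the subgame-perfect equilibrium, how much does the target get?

By backward induction:
Round 4 (the acquirer proposes): rejection yields 0 for the target; the acquirer offers 0 and keeps 240.
Round 3 (the target proposes): rejecting gives the acquirer an expected 0.5 × 240 = 120, so the target offers 120, keeping 120.
Round 2 (the acquirer proposes): rejecting gives the target an expected 0.5 × 120 = 60; the acquirer offers that and keeps 180.
Round 1 (the target proposes): rejecting gives the acquirer an expected 0.5 × 180 = 90; the target offers that and keeps 150.

150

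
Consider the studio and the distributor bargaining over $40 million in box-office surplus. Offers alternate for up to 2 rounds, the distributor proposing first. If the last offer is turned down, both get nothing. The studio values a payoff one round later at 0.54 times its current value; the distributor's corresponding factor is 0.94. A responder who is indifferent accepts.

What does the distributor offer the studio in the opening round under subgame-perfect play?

Work backward from the last round.
Round 2 (the studio proposes): rejection yields 0 for the distributor; the studio offers 0 and keeps 40.
Round 1 (the distributor proposes): the studio can get 40 next round, worth 0.54 × 40 = 21.6 now. The distributor offers 21.6 and keeps 40 − 21.6 = 18.4.

21.6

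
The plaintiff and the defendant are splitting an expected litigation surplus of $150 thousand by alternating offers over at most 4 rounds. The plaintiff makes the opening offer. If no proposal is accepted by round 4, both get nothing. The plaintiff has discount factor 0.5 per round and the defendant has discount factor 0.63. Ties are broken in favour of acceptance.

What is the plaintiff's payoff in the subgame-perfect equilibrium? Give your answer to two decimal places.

72.98

Work backward from the last round.
Round 4 (the defendant proposes): rejection yields 0 for the plaintiff; the defendant offers 0 and keeps 150.
Round 3 (the plaintiff proposes): the defendant can get 150 next round, worth 0.63 × 150 = 94.5 now; the plaintiff offers that and keeps 55.5.
Round 2 (the defendant proposes): the plaintiff can get 55.5 next round, worth 0.5 × 55.5 = 27.75 now; the defendant offers that and keeps 122.25.
Round 1 (the plaintiff proposes): the defendant can get 122.25 next round, worth 0.63 × 122.25 = 77.0175 now; the plaintiff offers that and keeps 72.9825.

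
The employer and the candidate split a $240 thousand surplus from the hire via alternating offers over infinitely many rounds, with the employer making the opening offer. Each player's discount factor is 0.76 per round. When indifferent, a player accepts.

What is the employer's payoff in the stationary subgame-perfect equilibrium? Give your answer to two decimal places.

When the employer proposes, the candidate accepts any offer worth at least 0.76 times what the candidate would get by proposing next round; and vice versa.
This gives x = 240 − 0.76y and y = 240 − 0.76x, where x and y are each side's share when it proposes.
Hence (1 − 0.76·0.76)x = 240(1 − 0.76), i.e. 0.4224·x = 57.6.
x ≈ 136.3636; the candidate's share is 240 − x ≈ 103.6364.

136.36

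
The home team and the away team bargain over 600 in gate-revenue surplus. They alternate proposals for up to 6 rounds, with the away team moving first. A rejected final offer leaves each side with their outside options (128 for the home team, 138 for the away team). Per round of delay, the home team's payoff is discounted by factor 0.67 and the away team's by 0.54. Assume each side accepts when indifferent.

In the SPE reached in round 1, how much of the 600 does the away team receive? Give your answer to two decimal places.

307.66

Work backward from the last round.
Round 6 (the home team proposes): the away team gets 138 if talks fail, so the home team offers 138 and keeps 462.
Round 5 (the away team proposes): the home team can get 462 next round, worth 0.67 × 462 = 309.54 now; the away team offers that and keeps 290.46.
Round 4 (the home team proposes): the away team can get 290.46 next round, worth 0.54 × 290.46 = 156.8484 now, so the home team offers 156.8484, keeping 443.1516.
Round 3 (the away team proposes): the home team can get 443.1516 next round, worth 0.67 × 443.1516 = 296.911572 now, so the away team offers 296.911572, keeping 303.088428.
Round 2 (the home team proposes): the away team can get 303.088428 next round, worth 0.54 × 303.088428 = 163.66775112 now, so the home team offers 163.66775112, keeping 436.33224888.
Round 1 (the away team proposes): the home team can get 436.33224888 next round, worth 0.67 × 436.33224888 = 292.3426067496 now. The away team offers 292.3426067496 and keeps 600 − 292.3426067496 = 307.6573932504.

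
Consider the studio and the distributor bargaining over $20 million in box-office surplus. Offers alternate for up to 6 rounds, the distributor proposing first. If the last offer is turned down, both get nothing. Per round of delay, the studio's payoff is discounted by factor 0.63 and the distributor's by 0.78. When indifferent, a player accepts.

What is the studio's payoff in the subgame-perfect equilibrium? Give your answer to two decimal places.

7.18

Round 6 (the studio proposes): the distributor will accept anything ≥ 0, so the studio offers 0 and keeps 20.
Round 5 (the distributor proposes): the studio can get 20 next round, worth 0.63 × 20 = 12.6 now; the distributor offers that and keeps 7.4.
Round 4 (the studio proposes): the distributor can get 7.4 next round, worth 0.78 × 7.4 = 5.772 now. The studio offers 5.772 and keeps 20 − 5.772 = 14.228.
Round 3 (the distributor proposes): the studio can get 14.228 next round, worth 0.63 × 14.228 = 8.96364 now. The distributor offers 8.96364 and keeps 20 − 8.96364 = 11.03636.
Round 2 (the studio proposes): the distributor can get 11.03636 next round, worth 0.78 × 11.03636 = 8.6083608 now; the studio offers that and keeps 11.3916392.
Round 1 (the distributor proposes): the studio can get 11.3916392 next round, worth 0.63 × 11.3916392 = 7.176732696 now; the distributor offers that and keeps 12.823267304.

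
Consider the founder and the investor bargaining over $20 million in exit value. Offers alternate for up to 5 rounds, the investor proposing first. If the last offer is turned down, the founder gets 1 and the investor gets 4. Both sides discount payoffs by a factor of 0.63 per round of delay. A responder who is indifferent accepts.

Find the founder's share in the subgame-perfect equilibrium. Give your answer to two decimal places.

6.67

Work backward from the last round.
Round 5 (the investor proposes): the founder gets 1 if talks fail, so the investor offers 1 and keeps 19.
Round 4 (the founder proposes): the investor can get 19 next round, worth 0.63 × 19 = 11.97 now, so the founder offers 11.97, keeping 8.03.
Round 3 (the investor proposes): the founder can get 8.03 next round, worth 0.63 × 8.03 = 5.0589 now, so the investor offers 5.0589, keeping 14.9411.
Round 2 (the founder proposes): the investor can get 14.9411 next round, worth 0.63 × 14.9411 = 9.412893 now; the founder offers that and keeps 10.587107.
Round 1 (the investor proposes): the founder can get 10.587107 next round, worth 0.63 × 10.587107 = 6.66987741 now. The investor offers 6.66987741 and keeps 20 − 6.66987741 = 13.33012259.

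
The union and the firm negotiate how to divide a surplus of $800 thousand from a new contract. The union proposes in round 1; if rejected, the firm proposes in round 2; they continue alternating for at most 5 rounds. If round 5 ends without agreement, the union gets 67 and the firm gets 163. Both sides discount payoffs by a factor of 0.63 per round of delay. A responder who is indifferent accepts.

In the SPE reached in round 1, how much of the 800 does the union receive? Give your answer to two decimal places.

Round 5 (the union proposes): the firm gets 163 if talks fail, so the union offers 163 and keeps 637.
Round 4 (the firm proposes): the union can get 637 next round, worth 0.63 × 637 = 401.31 now, so the firm offers 401.31, keeping 398.69.
Round 3 (the union proposes): the firm can get 398.69 next round, worth 0.63 × 398.69 = 251.1747 now, so the union offers 251.1747, keeping 548.8253.
Round 2 (the firm proposes): the union can get 548.8253 next round, worth 0.63 × 548.8253 = 345.759939 now. The firm offers 345.759939 and keeps 800 − 345.759939 = 454.240061.
Round 1 (the union proposes): the firm can get 454.240061 next round, worth 0.63 × 454.240061 = 286.17123843 now; the union offers that and keeps 513.82876157.

513.83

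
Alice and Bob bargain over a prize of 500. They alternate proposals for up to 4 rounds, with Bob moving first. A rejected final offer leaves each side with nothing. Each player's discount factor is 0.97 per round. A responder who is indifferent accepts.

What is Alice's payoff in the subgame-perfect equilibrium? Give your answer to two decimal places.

Round 4 (Alice proposes): Bob will accept anything ≥ 0, so Alice offers 0 and keeps 500.
Round 3 (Bob proposes): Alice can get 500 next round, worth 0.97 × 500 = 485 now, so Bob offers 485, keeping 15.
Round 2 (Alice proposes): Bob can get 15 next round, worth 0.97 × 15 = 14.55 now, so Alice offers 14.55, keeping 485.45.
Round 1 (Bob proposes): Alice can get 485.45 next round, worth 0.97 × 485.45 = 470.8865 now; Bob offers that and keeps 29.1135.

470.89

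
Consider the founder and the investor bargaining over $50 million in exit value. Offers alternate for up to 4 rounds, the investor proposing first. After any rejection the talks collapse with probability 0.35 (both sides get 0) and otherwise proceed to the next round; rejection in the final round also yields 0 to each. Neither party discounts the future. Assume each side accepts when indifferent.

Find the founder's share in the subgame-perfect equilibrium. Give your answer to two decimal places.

Round 4 (the founder proposes): rejection yields 0 for the investor; the founder offers 0 and keeps 50.
Round 3 (the investor proposes): rejecting gives the founder an expected 0.65 × 50 = 32.5; the investor offers that and keeps 17.5.
Round 2 (the founder proposes): rejecting gives the investor an expected 0.65 × 17.5 = 11.375, so the founder offers 11.375, keeping 38.625.
Round 1 (the investor proposes): rejecting gives the founder an expected 0.65 × 38.625 = 25.10625, so the investor offers 25.10625, keeping 24.89375.

25.11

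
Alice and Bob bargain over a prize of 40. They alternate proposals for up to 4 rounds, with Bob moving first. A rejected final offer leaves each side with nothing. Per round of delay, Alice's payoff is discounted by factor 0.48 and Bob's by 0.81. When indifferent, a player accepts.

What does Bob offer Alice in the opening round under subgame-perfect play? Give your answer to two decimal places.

11.11

Round 4 (Alice proposes): rejection yields 0 for Bob; Alice offers 0 and keeps 40.
Round 3 (Bob proposes): Alice can get 40 next round, worth 0.48 × 40 = 19.2 now, so Bob offers 19.2, keeping 20.8.
Round 2 (Alice proposes): Bob can get 20.8 next round, worth 0.81 × 20.8 = 16.848 now; Alice offers that and keeps 23.152.
Round 1 (Bob proposes): Alice can get 23.152 next round, worth 0.48 × 23.152 = 11.11296 now. Bob offers 11.11296 and keeps 40 − 11.11296 = 28.88704.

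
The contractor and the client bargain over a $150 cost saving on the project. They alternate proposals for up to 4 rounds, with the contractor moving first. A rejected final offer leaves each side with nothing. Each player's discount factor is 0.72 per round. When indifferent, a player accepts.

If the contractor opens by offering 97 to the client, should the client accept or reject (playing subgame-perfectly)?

Work out the client's continuation value if the offer is rejected.
Round 4 (the client proposes): the contractor will accept anything ≥ 0, so the client offers 0 and keeps 150.
Round 3 (the contractor proposes): the client can get 150 next round, worth 0.72 × 150 = 108 now. The contractor offers 108 and keeps 150 − 108 = 42.
Round 2 (the client proposes): the contractor can get 42 next round, worth 0.72 × 42 = 30.24 now; the client offers that and keeps 119.76.
So by rejecting in round 1, the client gets 119.76 next round, worth 0.72 × 119.76 = 86.2272 now.
Offer 97 ≥ 86.2272, so the client accepts.

Accept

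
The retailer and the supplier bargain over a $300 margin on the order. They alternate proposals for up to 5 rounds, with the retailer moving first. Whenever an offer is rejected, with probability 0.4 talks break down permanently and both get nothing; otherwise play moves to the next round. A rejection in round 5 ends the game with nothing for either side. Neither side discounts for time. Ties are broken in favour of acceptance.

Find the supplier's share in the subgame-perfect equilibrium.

Round 5 (the retailer proposes): the supplier will accept anything ≥ 0, so the retailer offers 0 and keeps 300.
Round 4 (the supplier proposes): rejecting gives the retailer an expected 0.6 × 300 = 180; the supplier offers that and keeps 120.
Round 3 (the retailer proposes): rejecting gives the supplier an expected 0.6 × 120 = 72, so the retailer offers 72, keeping 228.
Round 2 (the supplier proposes): rejecting gives the retailer an expected 0.6 × 228 = 136.8. The supplier offers 136.8 and keeps 300 − 136.8 = 163.2.
Round 1 (the retailer proposes): rejecting gives the supplier an expected 0.6 × 163.2 = 97.92. The retailer offers 97.92 and keeps 300 − 97.92 = 202.08.

97.92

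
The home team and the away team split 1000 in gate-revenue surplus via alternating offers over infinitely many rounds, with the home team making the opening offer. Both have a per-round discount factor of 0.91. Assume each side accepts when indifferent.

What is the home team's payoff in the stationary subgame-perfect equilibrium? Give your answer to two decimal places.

In a stationary SPE each proposer offers the other exactly their discounted continuation value.
If the home team keeps x when proposing and the away team keeps y when proposing, then x = 1000 − 0.91y and y = 1000 − 0.91x.
Solving: x = 1000(1 − 0.91) / (1 − 0.91·0.91) = 90 / 0.1719 ≈ 523.5602.
The away team gets 1000 − 523.5602 ≈ 476.4398.

523.56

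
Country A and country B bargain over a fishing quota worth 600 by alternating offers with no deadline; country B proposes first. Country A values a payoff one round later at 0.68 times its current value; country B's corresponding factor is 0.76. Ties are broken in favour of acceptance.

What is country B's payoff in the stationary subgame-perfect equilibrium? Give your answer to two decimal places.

Let x be country B's share when country B proposes and y be country A's share when country A proposes.
Country A accepts iff offered ≥ 0.68·y, so x = 600 − 0.68y. Symmetrically y = 600 − 0.76x.
Substituting: x = 600 − 0.68(600 − 0.76x), giving x(1 − 0.76·0.68) = 600(1 − 0.68).
So x = 600 × 0.32 / 0.4832 ≈ 397.3510, and country A receives 600 − x ≈ 202.6490.

397.35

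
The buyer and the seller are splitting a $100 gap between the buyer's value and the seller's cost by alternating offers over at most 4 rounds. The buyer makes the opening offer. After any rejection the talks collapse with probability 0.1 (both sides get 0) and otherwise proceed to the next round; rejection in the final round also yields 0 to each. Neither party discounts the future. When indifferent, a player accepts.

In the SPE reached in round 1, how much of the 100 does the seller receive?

By backward induction:
Round 4 (the seller proposes): the buyer will accept anything ≥ 0, so the seller offers 0 and keeps 100.
Round 3 (the buyer proposes): rejecting gives the seller an expected 0.9 × 100 = 90. The buyer offers 90 and keeps 100 − 90 = 10.
Round 2 (the seller proposes): rejecting gives the buyer an expected 0.9 × 10 = 9; the seller offers that and keeps 91.
Round 1 (the buyer proposes): rejecting gives the seller an expected 0.9 × 91 = 81.9, so the buyer offers 81.9, keeping 18.1.

81.9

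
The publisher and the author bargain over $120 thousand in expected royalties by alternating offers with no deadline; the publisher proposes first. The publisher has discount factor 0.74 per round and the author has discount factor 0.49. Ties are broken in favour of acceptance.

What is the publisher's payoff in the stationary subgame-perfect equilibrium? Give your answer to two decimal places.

In a stationary SPE each proposer offers the other exactly their discounted continuation value.
If the publisher keeps x when proposing and the author keeps y when proposing, then x = 120 − 0.49y and y = 120 − 0.74x.
Solving: x = 120(1 − 0.49) / (1 − 0.74·0.49) = 61.2 / 0.6374 ≈ 96.0151.
The author gets 120 − 96.0151 ≈ 23.9849.

96.02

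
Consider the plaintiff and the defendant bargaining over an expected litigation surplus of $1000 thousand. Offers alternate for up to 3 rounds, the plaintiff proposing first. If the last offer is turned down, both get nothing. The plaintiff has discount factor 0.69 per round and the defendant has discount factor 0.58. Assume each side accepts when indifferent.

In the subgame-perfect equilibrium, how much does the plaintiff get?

820.2

Round 3 (the plaintiff proposes): the defendant will accept anything ≥ 0, so the plaintiff offers 0 and keeps 1000.
Round 2 (the defendant proposes): the plaintiff can get 1000 next round, worth 0.69 × 1000 = 690 now; the defendant offers that and keeps 310.
Round 1 (the plaintiff proposes): the defendant can get 310 next round, worth 0.58 × 310 = 179.8 now. The plaintiff offers 179.8 and keeps 1000 − 179.8 = 820.2.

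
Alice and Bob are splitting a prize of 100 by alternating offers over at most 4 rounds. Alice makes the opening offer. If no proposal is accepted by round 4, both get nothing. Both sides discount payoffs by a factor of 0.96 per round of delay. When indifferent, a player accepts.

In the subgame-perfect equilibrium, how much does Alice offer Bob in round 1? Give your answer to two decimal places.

By backward induction:
Round 4 (Bob proposes): Alice will accept anything ≥ 0, so Bob offers 0 and keeps 100.
Round 3 (Alice proposes): Bob can get 100 next round, worth 0.96 × 100 = 96 now, so Alice offers 96, keeping 4.
Round 2 (Bob proposes): Alice can get 4 next round, worth 0.96 × 4 = 3.84 now. Bob offers 3.84 and keeps 100 − 3.84 = 96.16.
Round 1 (Alice proposes): Bob can get 96.16 next round, worth 0.96 × 96.16 = 92.3136 now; Alice offers that and keeps 7.6864.

92.31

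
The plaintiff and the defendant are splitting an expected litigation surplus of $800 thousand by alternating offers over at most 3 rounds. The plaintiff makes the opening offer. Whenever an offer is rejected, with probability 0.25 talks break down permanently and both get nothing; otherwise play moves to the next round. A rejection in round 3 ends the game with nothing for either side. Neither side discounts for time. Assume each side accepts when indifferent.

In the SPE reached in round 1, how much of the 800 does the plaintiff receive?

Round 3 (the plaintiff proposes): the defendant will accept anything ≥ 0, so the plaintiff offers 0 and keeps 800.
Round 2 (the defendant proposes): rejecting gives the plaintiff an expected 0.75 × 800 = 600. The defendant offers 600 and keeps 800 − 600 = 200.
Round 1 (the plaintiff proposes): rejecting gives the defendant an expected 0.75 × 200 = 150, so the plaintiff offers 150, keeping 650.

650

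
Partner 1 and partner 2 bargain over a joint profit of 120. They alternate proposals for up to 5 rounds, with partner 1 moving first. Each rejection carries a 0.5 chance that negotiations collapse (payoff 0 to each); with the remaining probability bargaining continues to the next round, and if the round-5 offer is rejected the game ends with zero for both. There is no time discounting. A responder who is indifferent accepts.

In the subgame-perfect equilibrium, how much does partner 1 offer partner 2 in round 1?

Round 5 (partner 1 proposes): partner 2 will accept anything ≥ 0, so partner 1 offers 0 and keeps 120.
Round 4 (partner 2 proposes): rejecting gives partner 1 an expected 0.5 × 120 = 60, so partner 2 offers 60, keeping 60.
Round 3 (partner 1 proposes): rejecting gives partner 2 an expected 0.5 × 60 = 30; partner 1 offers that and keeps 90.
Round 2 (partner 2 proposes): rejecting gives partner 1 an expected 0.5 × 90 = 45; partner 2 offers that and keeps 75.
Round 1 (partner 1 proposes): rejecting gives partner 2 an expected 0.5 × 75 = 37.5; partner 1 offers that and keeps 82.5.

37.5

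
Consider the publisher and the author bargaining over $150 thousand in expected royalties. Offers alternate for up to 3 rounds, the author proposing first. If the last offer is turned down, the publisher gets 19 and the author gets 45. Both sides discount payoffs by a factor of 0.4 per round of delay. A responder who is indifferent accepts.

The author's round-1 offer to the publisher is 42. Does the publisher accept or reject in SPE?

Accept

Work out the publisher's continuation value if the offer is rejected.
Round 3 (the author proposes): the publisher gets 19 if talks fail, so the author offers 19 and keeps 131.
Round 2 (the publisher proposes): the author can get 131 next round, worth 0.4 × 131 = 52.4 now. The publisher offers 52.4 and keeps 150 − 52.4 = 97.6.
So by rejecting in round 1, the publisher gets 97.6 next round, worth 0.4 × 97.6 = 39.04 now.
Offer 42 ≥ 39.04, so the publisher accepts.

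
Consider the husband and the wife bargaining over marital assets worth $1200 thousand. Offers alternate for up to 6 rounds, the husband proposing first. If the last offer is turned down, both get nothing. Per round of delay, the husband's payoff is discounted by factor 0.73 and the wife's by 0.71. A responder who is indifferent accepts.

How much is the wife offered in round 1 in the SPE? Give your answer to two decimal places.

578.15

Round 6 (the wife proposes): rejection yields 0 for the husband; the wife offers 0 and keeps 1200.
Round 5 (the husband proposes): the wife can get 1200 next round, worth 0.71 × 1200 = 852 now. The husband offers 852 and keeps 1200 − 852 = 348.
Round 4 (the wife proposes): the husband can get 348 next round, worth 0.73 × 348 = 254.04 now, so the wife offers 254.04, keeping 945.96.
Round 3 (the husband proposes): the wife can get 945.96 next round, worth 0.71 × 945.96 = 671.6316 now, so the husband offers 671.6316, keeping 528.3684.
Round 2 (the wife proposes): the husband can get 528.3684 next round, worth 0.73 × 528.3684 = 385.708932 now. The wife offers 385.708932 and keeps 1200 − 385.708932 = 814.291068.
Round 1 (the husband proposes): the wife can get 814.291068 next round, worth 0.71 × 814.291068 = 578.14665828 now; the husband offers that and keeps 621.85334172.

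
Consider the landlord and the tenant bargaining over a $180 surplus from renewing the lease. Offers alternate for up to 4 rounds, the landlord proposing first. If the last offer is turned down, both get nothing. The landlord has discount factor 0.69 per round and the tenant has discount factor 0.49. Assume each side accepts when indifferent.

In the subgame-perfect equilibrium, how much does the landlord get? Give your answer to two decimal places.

Round 4 (the tenant proposes): the landlord will accept anything ≥ 0, so the tenant offers 0 and keeps 180.
Round 3 (the landlord proposes): the tenant can get 180 next round, worth 0.49 × 180 = 88.2 now, so the landlord offers 88.2, keeping 91.8.
Round 2 (the tenant proposes): the landlord can get 91.8 next round, worth 0.69 × 91.8 = 63.342 now, so the tenant offers 63.342, keeping 116.658.
Round 1 (the landlord proposes): the tenant can get 116.658 next round, worth 0.49 × 116.658 = 57.16242 now; the landlord offers that and keeps 122.83758.

122.84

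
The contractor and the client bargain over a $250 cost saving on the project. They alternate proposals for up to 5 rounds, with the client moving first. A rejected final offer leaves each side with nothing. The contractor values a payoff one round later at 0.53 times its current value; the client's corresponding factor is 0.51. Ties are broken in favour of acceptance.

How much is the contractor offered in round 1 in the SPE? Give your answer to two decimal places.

82.47

By backward induction:
Round 5 (the client proposes): the contractor will accept anything ≥ 0, so the client offers 0 and keeps 250.
Round 4 (the contractor proposes): the client can get 250 next round, worth 0.51 × 250 = 127.5 now. The contractor offers 127.5 and keeps 250 − 127.5 = 122.5.
Round 3 (the client proposes): the contractor can get 122.5 next round, worth 0.53 × 122.5 = 64.925 now. The client offers 64.925 and keeps 250 − 64.925 = 185.075.
Round 2 (the contractor proposes): the client can get 185.075 next round, worth 0.51 × 185.075 = 94.38825 now; the contractor offers that and keeps 155.61175.
Round 1 (the client proposes): the contractor can get 155.61175 next round, worth 0.53 × 155.61175 = 82.4742275 now; the client offers that and keeps 167.5257725.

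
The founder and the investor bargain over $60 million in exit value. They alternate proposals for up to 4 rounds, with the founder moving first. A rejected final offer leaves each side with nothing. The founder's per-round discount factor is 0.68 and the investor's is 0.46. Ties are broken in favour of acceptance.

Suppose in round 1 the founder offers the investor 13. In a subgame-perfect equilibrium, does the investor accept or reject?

Reject

Round 4 (the investor proposes): rejection yields 0 for the founder; the investor offers 0 and keeps 60.
Round 3 (the founder proposes): the investor can get 60 next round, worth 0.46 × 60 = 27.6 now; the founder offers that and keeps 32.4.
Round 2 (the investor proposes): the founder can get 32.4 next round, worth 0.68 × 32.4 = 22.032 now; the investor offers that and keeps 37.968.
So by rejecting in round 1, the investor gets 37.968 next round, worth 0.46 × 37.968 = 17.46528 now.
Offer 13 < 17.46528, so the investor rejects.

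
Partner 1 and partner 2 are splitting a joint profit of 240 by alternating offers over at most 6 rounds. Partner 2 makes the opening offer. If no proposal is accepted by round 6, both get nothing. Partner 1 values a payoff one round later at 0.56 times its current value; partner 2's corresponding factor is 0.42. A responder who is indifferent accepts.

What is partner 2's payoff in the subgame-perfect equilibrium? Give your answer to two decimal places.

136.28

Round 6 (partner 1 proposes): partner 2 will accept anything ≥ 0, so partner 1 offers 0 and keeps 240.
Round 5 (partner 2 proposes): partner 1 can get 240 next round, worth 0.56 × 240 = 134.4 now; partner 2 offers that and keeps 105.6.
Round 4 (partner 1 proposes): partner 2 can get 105.6 next round, worth 0.42 × 105.6 = 44.352 now. Partner 1 offers 44.352 and keeps 240 − 44.352 = 195.648.
Round 3 (partner 2 proposes): partner 1 can get 195.648 next round, worth 0.56 × 195.648 = 109.56288 now; partner 2 offers that and keeps 130.43712.
Round 2 (partner 1 proposes): partner 2 can get 130.43712 next round, worth 0.42 × 130.43712 = 54.7835904 now. Partner 1 offers 54.7835904 and keeps 240 − 54.7835904 = 185.2164096.
Round 1 (partner 2 proposes): partner 1 can get 185.2164096 next round, worth 0.56 × 185.2164096 = 103.721189376 now; partner 2 offers that and keeps 136.278810624.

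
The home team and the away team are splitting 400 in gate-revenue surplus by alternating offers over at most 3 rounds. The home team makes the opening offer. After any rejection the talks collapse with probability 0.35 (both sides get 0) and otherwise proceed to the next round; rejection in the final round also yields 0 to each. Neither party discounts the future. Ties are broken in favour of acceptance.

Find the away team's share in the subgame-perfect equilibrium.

91

By backward induction:
Round 3 (the home team proposes): the away team will accept anything ≥ 0, so the home team offers 0 and keeps 400.
Round 2 (the away team proposes): rejecting gives the home team an expected 0.65 × 400 = 260. The away team offers 260 and keeps 400 − 260 = 140.
Round 1 (the home team proposes): rejecting gives the away team an expected 0.65 × 140 = 91, so the home team offers 91, keeping 309.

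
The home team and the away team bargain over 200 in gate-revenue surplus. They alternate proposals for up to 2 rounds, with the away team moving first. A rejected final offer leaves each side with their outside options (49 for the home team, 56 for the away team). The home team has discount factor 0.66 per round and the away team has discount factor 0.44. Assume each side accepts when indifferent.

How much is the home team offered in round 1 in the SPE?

Solve by backward induction from round 2.
Round 2 (the home team proposes): the away team gets 56 if talks fail, so the home team offers 56 and keeps 144.
Round 1 (the away team proposes): the home team can get 144 next round, worth 0.66 × 144 = 95.04 now. The away team offers 95.04 and keeps 200 − 95.04 = 104.96.

95.04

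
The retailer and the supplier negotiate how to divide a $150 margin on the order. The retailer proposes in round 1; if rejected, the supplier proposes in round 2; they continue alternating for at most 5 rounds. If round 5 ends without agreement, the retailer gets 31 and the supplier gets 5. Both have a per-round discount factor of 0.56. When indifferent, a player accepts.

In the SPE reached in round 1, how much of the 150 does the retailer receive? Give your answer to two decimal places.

Round 5 (the retailer proposes): the supplier gets 5 if talks fail, so the retailer offers 5 and keeps 145.
Round 4 (the supplier proposes): the retailer can get 145 next round, worth 0.56 × 145 = 81.2 now; the supplier offers that and keeps 68.8.
Round 3 (the retailer proposes): the supplier can get 68.8 next round, worth 0.56 × 68.8 = 38.528 now; the retailer offers that and keeps 111.472.
Round 2 (the supplier proposes): the retailer can get 111.472 next round, worth 0.56 × 111.472 = 62.42432 now. The supplier offers 62.42432 and keeps 150 − 62.42432 = 87.57568.
Round 1 (the retailer proposes): the supplier can get 87.57568 next round, worth 0.56 × 87.57568 = 49.0423808 now, so the retailer offers 49.0423808, keeping 100.9576192.

100.96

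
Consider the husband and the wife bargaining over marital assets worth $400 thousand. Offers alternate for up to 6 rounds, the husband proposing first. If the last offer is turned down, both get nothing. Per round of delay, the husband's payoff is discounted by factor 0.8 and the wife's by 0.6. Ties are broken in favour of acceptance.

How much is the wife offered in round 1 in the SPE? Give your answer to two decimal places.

126.34

Work backward from the last round.
Round 6 (the wife proposes): the husband will accept anything ≥ 0, so the wife offers 0 and keeps 400.
Round 5 (the husband proposes): the wife can get 400 next round, worth 0.6 × 400 = 240 now. The husband offers 240 and keeps 400 − 240 = 160.
Round 4 (the wife proposes): the husband can get 160 next round, worth 0.8 × 160 = 128 now. The wife offers 128 and keeps 400 − 128 = 272.
Round 3 (the husband proposes): the wife can get 272 next round, worth 0.6 × 272 = 163.2 now, so the husband offers 163.2, keeping 236.8.
Round 2 (the wife proposes): the husband can get 236.8 next round, worth 0.8 × 236.8 = 189.44 now, so the wife offers 189.44, keeping 210.56.
Round 1 (the husband proposes): the wife can get 210.56 next round, worth 0.6 × 210.56 = 126.336 now; the husband offers that and keeps 273.664.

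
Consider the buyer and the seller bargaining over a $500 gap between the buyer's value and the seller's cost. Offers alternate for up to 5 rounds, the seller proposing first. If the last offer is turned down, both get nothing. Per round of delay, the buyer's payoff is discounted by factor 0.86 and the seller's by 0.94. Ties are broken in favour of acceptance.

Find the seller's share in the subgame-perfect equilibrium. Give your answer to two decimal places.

453.34

Solve by backward induction from round 5.
Round 5 (the seller proposes): the buyer will accept anything ≥ 0, so the seller offers 0 and keeps 500.
Round 4 (the buyer proposes): the seller can get 500 next round, worth 0.94 × 500 = 470 now. The buyer offers 470 and keeps 500 − 470 = 30.
Round 3 (the seller proposes): the buyer can get 30 next round, worth 0.86 × 30 = 25.8 now. The seller offers 25.8 and keeps 500 − 25.8 = 474.2.
Round 2 (the buyer proposes): the seller can get 474.2 next round, worth 0.94 × 474.2 = 445.748 now, so the buyer offers 445.748, keeping 54.252.
Round 1 (the seller proposes): the buyer can get 54.252 next round, worth 0.86 × 54.252 = 46.65672 now. The seller offers 46.65672 and keeps 500 − 46.65672 = 453.34328.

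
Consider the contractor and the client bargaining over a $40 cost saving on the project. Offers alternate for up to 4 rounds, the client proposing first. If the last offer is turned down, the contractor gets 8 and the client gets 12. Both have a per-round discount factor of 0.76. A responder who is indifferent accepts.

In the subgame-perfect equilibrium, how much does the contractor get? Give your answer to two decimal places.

Round 4 (the contractor proposes): the client gets 12 if talks fail, so the contractor offers 12 and keeps 28.
Round 3 (the client proposes): the contractor can get 28 next round, worth 0.76 × 28 = 21.28 now; the client offers that and keeps 18.72.
Round 2 (the contractor proposes): the client can get 18.72 next round, worth 0.76 × 18.72 = 14.2272 now. The contractor offers 14.2272 and keeps 40 − 14.2272 = 25.7728.
Round 1 (the client proposes): the contractor can get 25.7728 next round, worth 0.76 × 25.7728 = 19.587328 now, so the client offers 19.587328, keeping 20.412672.

19.59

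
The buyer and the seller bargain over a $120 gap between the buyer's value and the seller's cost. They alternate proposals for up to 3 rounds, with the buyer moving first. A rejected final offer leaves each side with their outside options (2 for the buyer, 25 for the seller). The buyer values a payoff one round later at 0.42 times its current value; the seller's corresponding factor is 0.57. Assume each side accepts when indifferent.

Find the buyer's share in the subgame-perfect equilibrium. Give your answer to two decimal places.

Round 3 (the buyer proposes): the seller gets 25 if talks fail, so the buyer offers 25 and keeps 95.
Round 2 (the seller proposes): the buyer can get 95 next round, worth 0.42 × 95 = 39.9 now. The seller offers 39.9 and keeps 120 − 39.9 = 80.1.
Round 1 (the buyer proposes): the seller can get 80.1 next round, worth 0.57 × 80.1 = 45.657 now. The buyer offers 45.657 and keeps 120 − 45.657 = 74.343.

74.34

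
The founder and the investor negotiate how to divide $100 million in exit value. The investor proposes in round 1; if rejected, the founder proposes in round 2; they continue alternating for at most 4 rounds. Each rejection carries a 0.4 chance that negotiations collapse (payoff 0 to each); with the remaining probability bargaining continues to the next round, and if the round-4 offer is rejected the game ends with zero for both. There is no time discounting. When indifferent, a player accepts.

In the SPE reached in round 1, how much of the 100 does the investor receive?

54.4

Round 4 (the founder proposes): rejection yields 0 for the investor; the founder offers 0 and keeps 100.
Round 3 (the investor proposes): rejecting gives the founder an expected 0.6 × 100 = 60. The investor offers 60 and keeps 100 − 60 = 40.
Round 2 (the founder proposes): rejecting gives the investor an expected 0.6 × 40 = 24, so the founder offers 24, keeping 76.
Round 1 (the investor proposes): rejecting gives the founder an expected 0.6 × 76 = 45.6. The investor offers 45.6 and keeps 100 − 45.6 = 54.4.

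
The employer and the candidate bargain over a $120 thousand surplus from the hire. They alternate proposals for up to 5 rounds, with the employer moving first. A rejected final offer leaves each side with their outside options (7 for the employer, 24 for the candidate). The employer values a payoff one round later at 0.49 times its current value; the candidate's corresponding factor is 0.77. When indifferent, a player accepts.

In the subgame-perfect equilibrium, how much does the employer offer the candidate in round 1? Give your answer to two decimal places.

Round 5 (the employer proposes): the candidate gets 24 if talks fail, so the employer offers 24 and keeps 96.
Round 4 (the candidate proposes): the employer can get 96 next round, worth 0.49 × 96 = 47.04 now, so the candidate offers 47.04, keeping 72.96.
Round 3 (the employer proposes): the candidate can get 72.96 next round, worth 0.77 × 72.96 = 56.1792 now. The employer offers 56.1792 and keeps 120 − 56.1792 = 63.8208.
Round 2 (the candidate proposes): the employer can get 63.8208 next round, worth 0.49 × 63.8208 = 31.272192 now. The candidate offers 31.272192 and keeps 120 − 31.272192 = 88.727808.
Round 1 (the employer proposes): the candidate can get 88.727808 next round, worth 0.77 × 88.727808 = 68.32041216 now. The employer offers 68.32041216 and keeps 120 − 68.32041216 = 51.67958784.

68.32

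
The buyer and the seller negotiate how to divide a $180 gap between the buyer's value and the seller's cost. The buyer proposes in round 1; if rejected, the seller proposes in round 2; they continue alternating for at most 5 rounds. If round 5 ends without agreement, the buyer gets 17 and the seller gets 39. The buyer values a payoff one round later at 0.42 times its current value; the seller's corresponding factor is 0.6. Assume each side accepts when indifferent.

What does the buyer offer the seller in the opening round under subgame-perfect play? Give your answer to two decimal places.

Round 5 (the buyer proposes): the seller gets 39 if talks fail, so the buyer offers 39 and keeps 141.
Round 4 (the seller proposes): the buyer can get 141 next round, worth 0.42 × 141 = 59.22 now. The seller offers 59.22 and keeps 180 − 59.22 = 120.78.
Round 3 (the buyer proposes): the seller can get 120.78 next round, worth 0.6 × 120.78 = 72.468 now, so the buyer offers 72.468, keeping 107.532.
Round 2 (the seller proposes): the buyer can get 107.532 next round, worth 0.42 × 107.532 = 45.16344 now. The seller offers 45.16344 and keeps 180 − 45.16344 = 134.83656.
Round 1 (the buyer proposes): the seller can get 134.83656 next round, worth 0.6 × 134.83656 = 80.901936 now. The buyer offers 80.901936 and keeps 180 − 80.901936 = 99.098064.

80.90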